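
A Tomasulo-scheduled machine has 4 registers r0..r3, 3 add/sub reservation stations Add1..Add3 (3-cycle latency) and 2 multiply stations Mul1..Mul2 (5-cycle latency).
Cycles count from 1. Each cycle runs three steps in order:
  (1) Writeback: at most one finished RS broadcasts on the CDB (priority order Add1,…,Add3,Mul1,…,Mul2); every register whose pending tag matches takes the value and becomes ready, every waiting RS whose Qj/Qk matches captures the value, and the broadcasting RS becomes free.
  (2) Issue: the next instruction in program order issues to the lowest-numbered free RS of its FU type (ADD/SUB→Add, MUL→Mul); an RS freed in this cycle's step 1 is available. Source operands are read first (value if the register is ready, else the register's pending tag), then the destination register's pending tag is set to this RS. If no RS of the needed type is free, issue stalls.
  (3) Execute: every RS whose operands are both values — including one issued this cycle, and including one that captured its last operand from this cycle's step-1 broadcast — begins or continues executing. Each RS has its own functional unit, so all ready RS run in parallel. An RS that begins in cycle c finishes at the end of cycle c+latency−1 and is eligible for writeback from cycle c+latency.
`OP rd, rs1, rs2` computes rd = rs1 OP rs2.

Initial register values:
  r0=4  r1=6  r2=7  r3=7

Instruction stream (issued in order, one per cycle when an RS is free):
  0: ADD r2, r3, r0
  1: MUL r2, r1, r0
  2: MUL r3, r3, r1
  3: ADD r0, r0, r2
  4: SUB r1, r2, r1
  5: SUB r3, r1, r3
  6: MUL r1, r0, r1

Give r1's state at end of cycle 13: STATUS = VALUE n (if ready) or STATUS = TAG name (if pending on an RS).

c1: issue ADD r2<-Add1 | r0:4,r1:6,r2:Add1,r3:7
c2: issue MUL r2<-Mul1 | r0:4,r1:6,r2:Mul1,r3:7
c3: issue MUL r3<-Mul2 | r0:4,r1:6,r2:Mul1,r3:Mul2
c4: CDB Add1=11; issue ADD r0<-Add1 | r0:Add1,r1:6,r2:Mul1,r3:Mul2
c5: issue SUB r1<-Add2 | r0:Add1,r1:Add2,r2:Mul1,r3:Mul2
c6: issue SUB r3<-Add3 | r0:Add1,r1:Add2,r2:Mul1,r3:Add3
c7: CDB Mul1=24; issue MUL r1<-Mul1 | r0:Add1,r1:Mul1,r2:24,r3:Add3
c8: CDB Mul2=42 | r0:Add1,r1:Mul1,r2:24,r3:Add3
c9: - | r0:Add1,r1:Mul1,r2:24,r3:Add3
c10: CDB Add1=28 | r0:28,r1:Mul1,r2:24,r3:Add3
c11: CDB Add2=18 | r0:28,r1:Mul1,r2:24,r3:Add3
c12: - | r0:28,r1:Mul1,r2:24,r3:Add3
c13: - | r0:28,r1:Mul1,r2:24,r3:Add3

STATUS = TAG Mul1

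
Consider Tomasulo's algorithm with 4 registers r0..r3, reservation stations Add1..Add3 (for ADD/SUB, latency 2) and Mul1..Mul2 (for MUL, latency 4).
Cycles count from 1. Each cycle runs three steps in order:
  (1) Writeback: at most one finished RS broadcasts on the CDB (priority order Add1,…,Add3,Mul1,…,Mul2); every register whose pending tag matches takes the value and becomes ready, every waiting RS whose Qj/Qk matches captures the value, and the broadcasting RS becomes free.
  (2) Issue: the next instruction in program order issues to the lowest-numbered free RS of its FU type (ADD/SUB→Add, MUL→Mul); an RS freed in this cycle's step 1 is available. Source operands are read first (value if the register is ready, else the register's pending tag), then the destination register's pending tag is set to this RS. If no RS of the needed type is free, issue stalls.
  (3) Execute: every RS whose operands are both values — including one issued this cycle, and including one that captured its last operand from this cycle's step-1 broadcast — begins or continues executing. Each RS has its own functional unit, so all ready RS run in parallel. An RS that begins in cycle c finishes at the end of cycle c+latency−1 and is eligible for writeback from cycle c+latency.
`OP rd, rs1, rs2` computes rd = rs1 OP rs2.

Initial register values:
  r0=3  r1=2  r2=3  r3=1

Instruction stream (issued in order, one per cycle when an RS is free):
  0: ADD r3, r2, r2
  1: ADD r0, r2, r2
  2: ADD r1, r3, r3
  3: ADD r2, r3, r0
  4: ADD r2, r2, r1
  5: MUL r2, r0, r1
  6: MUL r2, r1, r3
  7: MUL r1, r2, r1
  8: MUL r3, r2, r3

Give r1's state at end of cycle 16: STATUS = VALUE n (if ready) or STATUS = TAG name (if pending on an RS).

STATUS = VALUE 864

  c1: issue ADD r3<-Add1  regs: r0:3,r1:2,r2:3,r3:Add1
  c2: issue ADD r0<-Add2  regs: r0:Add2,r1:2,r2:3,r3:Add1
  c3: CDB Add1=6; issue ADD r1<-Add1  regs: r0:Add2,r1:Add1,r2:3,r3:6
  c4: CDB Add2=6; issue ADD r2<-Add2  regs: r0:6,r1:Add1,r2:Add2,r3:6
  c5: CDB Add1=12; issue ADD r2<-Add1  regs: r0:6,r1:12,r2:Add1,r3:6
  c6: CDB Add2=12; issue MUL r2<-Mul1  regs: r0:6,r1:12,r2:Mul1,r3:6
  c7: issue MUL r2<-Mul2  regs: r0:6,r1:12,r2:Mul2,r3:6
  c8: CDB Add1=24; stall  regs: r0:6,r1:12,r2:Mul2,r3:6
  c9: stall  regs: r0:6,r1:12,r2:Mul2,r3:6
  c10: CDB Mul1=72; issue MUL r1<-Mul1  regs: r0:6,r1:Mul1,r2:Mul2,r3:6
  c11: CDB Mul2=72; issue MUL r3<-Mul2  regs: r0:6,r1:Mul1,r2:72,r3:Mul2
  c12: -  regs: r0:6,r1:Mul1,r2:72,r3:Mul2
  c13: -  regs: r0:6,r1:Mul1,r2:72,r3:Mul2
  c14: -  regs: r0:6,r1:Mul1,r2:72,r3:Mul2
  c15: CDB Mul1=864  regs: r0:6,r1:864,r2:72,r3:Mul2
  c16: CDB Mul2=432  regs: r0:6,r1:864,r2:72,r3:432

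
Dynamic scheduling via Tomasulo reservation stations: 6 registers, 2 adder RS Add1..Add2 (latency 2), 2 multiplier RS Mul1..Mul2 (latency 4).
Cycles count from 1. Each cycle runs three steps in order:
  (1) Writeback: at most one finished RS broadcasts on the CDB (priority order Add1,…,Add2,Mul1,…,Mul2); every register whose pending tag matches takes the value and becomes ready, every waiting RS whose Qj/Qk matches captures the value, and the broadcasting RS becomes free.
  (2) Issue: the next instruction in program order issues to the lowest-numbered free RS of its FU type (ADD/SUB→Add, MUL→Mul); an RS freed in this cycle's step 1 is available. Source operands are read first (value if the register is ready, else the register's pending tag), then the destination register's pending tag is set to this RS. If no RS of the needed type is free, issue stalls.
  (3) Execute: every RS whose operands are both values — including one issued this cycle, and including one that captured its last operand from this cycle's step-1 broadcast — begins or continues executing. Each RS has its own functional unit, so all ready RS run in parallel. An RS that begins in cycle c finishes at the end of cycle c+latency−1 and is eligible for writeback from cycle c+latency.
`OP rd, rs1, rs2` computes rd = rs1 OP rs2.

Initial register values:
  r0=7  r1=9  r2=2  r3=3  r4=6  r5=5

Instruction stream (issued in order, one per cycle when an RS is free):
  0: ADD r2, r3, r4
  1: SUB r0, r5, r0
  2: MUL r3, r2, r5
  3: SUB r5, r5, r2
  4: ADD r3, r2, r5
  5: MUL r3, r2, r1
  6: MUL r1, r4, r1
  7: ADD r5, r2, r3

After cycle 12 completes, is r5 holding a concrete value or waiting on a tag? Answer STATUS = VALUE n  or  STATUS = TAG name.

STATUS = VALUE 90

  c1: issue ADD r2<-Add1  regs: r0:7,r1:9,r2:Add1,r3:3,r4:6,r5:5
  c2: issue SUB r0<-Add2  regs: r0:Add2,r1:9,r2:Add1,r3:3,r4:6,r5:5
  c3: CDB Add1=9; issue MUL r3<-Mul1  regs: r0:Add2,r1:9,r2:9,r3:Mul1,r4:6,r5:5
  c4: CDB Add2=-2; issue SUB r5<-Add1  regs: r0:-2,r1:9,r2:9,r3:Mul1,r4:6,r5:Add1
  c5: issue ADD r3<-Add2  regs: r0:-2,r1:9,r2:9,r3:Add2,r4:6,r5:Add1
  c6: CDB Add1=-4; issue MUL r3<-Mul2  regs: r0:-2,r1:9,r2:9,r3:Mul2,r4:6,r5:-4
  c7: CDB Mul1=45; issue MUL r1<-Mul1  regs: r0:-2,r1:Mul1,r2:9,r3:Mul2,r4:6,r5:-4
  c8: CDB Add2=5; issue ADD r5<-Add1  regs: r0:-2,r1:Mul1,r2:9,r3:Mul2,r4:6,r5:Add1
  c9: -  regs: r0:-2,r1:Mul1,r2:9,r3:Mul2,r4:6,r5:Add1
  c10: CDB Mul2=81  regs: r0:-2,r1:Mul1,r2:9,r3:81,r4:6,r5:Add1
  c11: CDB Mul1=54  regs: r0:-2,r1:54,r2:9,r3:81,r4:6,r5:Add1
  c12: CDB Add1=90  regs: r0:-2,r1:54,r2:9,r3:81,r4:6,r5:90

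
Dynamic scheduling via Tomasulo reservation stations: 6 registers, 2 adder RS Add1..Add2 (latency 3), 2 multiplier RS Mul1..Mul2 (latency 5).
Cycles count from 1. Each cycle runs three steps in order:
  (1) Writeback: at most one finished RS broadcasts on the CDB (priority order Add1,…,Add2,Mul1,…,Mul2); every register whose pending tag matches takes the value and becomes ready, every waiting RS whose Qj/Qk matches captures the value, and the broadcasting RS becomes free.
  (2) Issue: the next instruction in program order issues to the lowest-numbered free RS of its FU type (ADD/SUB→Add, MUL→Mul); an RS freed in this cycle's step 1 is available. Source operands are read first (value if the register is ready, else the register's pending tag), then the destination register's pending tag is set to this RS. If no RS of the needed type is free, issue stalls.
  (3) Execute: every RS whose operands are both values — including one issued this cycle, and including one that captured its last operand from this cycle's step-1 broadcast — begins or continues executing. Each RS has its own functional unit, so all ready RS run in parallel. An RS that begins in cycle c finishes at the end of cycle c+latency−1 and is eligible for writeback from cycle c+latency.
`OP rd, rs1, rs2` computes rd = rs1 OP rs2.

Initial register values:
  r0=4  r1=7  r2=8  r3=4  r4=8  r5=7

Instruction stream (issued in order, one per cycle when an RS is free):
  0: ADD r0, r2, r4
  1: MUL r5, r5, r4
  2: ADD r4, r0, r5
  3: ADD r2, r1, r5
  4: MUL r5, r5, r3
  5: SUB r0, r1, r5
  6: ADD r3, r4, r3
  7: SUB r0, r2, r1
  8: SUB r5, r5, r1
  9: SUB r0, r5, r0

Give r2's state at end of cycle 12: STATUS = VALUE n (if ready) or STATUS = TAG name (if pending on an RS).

STATUS = VALUE 63

cycle 1: issue ADD r0<-Add1 // r0:Add1,r1:7,r2:8,r3:4,r4:8,r5:7
cycle 2: issue MUL r5<-Mul1 // r0:Add1,r1:7,r2:8,r3:4,r4:8,r5:Mul1
cycle 3: issue ADD r4<-Add2 // r0:Add1,r1:7,r2:8,r3:4,r4:Add2,r5:Mul1
cycle 4: CDB Add1=16; issue ADD r2<-Add1 // r0:16,r1:7,r2:Add1,r3:4,r4:Add2,r5:Mul1
cycle 5: issue MUL r5<-Mul2 // r0:16,r1:7,r2:Add1,r3:4,r4:Add2,r5:Mul2
cycle 6: stall // r0:16,r1:7,r2:Add1,r3:4,r4:Add2,r5:Mul2
cycle 7: CDB Mul1=56; stall // r0:16,r1:7,r2:Add1,r3:4,r4:Add2,r5:Mul2
cycle 8: stall // r0:16,r1:7,r2:Add1,r3:4,r4:Add2,r5:Mul2
cycle 9: stall // r0:16,r1:7,r2:Add1,r3:4,r4:Add2,r5:Mul2
cycle 10: CDB Add1=63; issue SUB r0<-Add1 // r0:Add1,r1:7,r2:63,r3:4,r4:Add2,r5:Mul2
cycle 11: CDB Add2=72; issue ADD r3<-Add2 // r0:Add1,r1:7,r2:63,r3:Add2,r4:72,r5:Mul2
cycle 12: CDB Mul2=224; stall // r0:Add1,r1:7,r2:63,r3:Add2,r4:72,r5:224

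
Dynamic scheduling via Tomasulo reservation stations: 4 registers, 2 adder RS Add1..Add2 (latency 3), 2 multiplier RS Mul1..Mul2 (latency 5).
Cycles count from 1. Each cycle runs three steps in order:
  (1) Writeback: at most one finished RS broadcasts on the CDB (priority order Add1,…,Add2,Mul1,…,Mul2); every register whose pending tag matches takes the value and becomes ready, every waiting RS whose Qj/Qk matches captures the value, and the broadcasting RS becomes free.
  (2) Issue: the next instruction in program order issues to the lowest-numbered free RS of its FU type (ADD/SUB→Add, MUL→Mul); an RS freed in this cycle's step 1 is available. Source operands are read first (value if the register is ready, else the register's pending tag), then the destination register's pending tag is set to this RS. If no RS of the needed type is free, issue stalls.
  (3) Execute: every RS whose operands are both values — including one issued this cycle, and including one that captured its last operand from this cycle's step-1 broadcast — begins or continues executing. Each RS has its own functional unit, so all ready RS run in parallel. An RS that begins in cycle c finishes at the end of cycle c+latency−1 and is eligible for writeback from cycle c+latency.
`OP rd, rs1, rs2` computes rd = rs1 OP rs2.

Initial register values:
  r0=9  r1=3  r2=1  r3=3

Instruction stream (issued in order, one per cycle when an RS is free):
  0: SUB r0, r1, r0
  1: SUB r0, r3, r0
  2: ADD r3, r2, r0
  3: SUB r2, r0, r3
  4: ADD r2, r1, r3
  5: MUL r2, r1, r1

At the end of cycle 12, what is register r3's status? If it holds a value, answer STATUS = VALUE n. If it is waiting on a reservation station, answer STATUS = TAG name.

STATUS = VALUE 10

cycle 1: issue SUB r0<-Add1 // r0:Add1,r1:3,r2:1,r3:3
cycle 2: issue SUB r0<-Add2 // r0:Add2,r1:3,r2:1,r3:3
cycle 3: stall // r0:Add2,r1:3,r2:1,r3:3
cycle 4: CDB Add1=-6; issue ADD r3<-Add1 // r0:Add2,r1:3,r2:1,r3:Add1
cycle 5: stall // r0:Add2,r1:3,r2:1,r3:Add1
cycle 6: stall // r0:Add2,r1:3,r2:1,r3:Add1
cycle 7: CDB Add2=9; issue SUB r2<-Add2 // r0:9,r1:3,r2:Add2,r3:Add1
cycle 8: stall // r0:9,r1:3,r2:Add2,r3:Add1
cycle 9: stall // r0:9,r1:3,r2:Add2,r3:Add1
cycle 10: CDB Add1=10; issue ADD r2<-Add1 // r0:9,r1:3,r2:Add1,r3:10
cycle 11: issue MUL r2<-Mul1 // r0:9,r1:3,r2:Mul1,r3:10
cycle 12: - // r0:9,r1:3,r2:Mul1,r3:10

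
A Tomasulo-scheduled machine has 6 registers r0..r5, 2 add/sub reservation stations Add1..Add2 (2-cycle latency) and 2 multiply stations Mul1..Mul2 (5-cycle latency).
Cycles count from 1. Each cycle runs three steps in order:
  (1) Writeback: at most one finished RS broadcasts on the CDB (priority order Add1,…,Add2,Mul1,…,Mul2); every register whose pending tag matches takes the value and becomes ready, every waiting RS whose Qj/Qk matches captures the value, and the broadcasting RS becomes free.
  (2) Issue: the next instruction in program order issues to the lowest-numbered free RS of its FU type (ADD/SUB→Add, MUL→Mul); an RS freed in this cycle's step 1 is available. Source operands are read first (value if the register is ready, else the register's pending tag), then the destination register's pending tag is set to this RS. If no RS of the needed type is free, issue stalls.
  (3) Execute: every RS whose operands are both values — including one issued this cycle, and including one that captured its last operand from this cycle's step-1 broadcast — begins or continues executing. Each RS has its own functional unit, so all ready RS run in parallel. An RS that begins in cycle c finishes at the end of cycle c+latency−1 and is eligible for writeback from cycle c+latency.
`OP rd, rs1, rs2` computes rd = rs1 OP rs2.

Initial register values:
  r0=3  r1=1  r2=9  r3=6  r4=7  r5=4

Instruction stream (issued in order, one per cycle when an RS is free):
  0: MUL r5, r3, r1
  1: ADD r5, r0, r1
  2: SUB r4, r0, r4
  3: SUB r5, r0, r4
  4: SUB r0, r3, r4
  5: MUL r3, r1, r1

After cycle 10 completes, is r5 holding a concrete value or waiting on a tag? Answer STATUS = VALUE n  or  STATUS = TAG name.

c1: issue MUL r5<-Mul1 | r0:3,r1:1,r2:9,r3:6,r4:7,r5:Mul1
c2: issue ADD r5<-Add1 | r0:3,r1:1,r2:9,r3:6,r4:7,r5:Add1
c3: issue SUB r4<-Add2 | r0:3,r1:1,r2:9,r3:6,r4:Add2,r5:Add1
c4: CDB Add1=4; issue SUB r5<-Add1 | r0:3,r1:1,r2:9,r3:6,r4:Add2,r5:Add1
c5: CDB Add2=-4; issue SUB r0<-Add2 | r0:Add2,r1:1,r2:9,r3:6,r4:-4,r5:Add1
c6: CDB Mul1=6; issue MUL r3<-Mul1 | r0:Add2,r1:1,r2:9,r3:Mul1,r4:-4,r5:Add1
c7: CDB Add1=7 | r0:Add2,r1:1,r2:9,r3:Mul1,r4:-4,r5:7
c8: CDB Add2=10 | r0:10,r1:1,r2:9,r3:Mul1,r4:-4,r5:7
c9: - | r0:10,r1:1,r2:9,r3:Mul1,r4:-4,r5:7
c10: - | r0:10,r1:1,r2:9,r3:Mul1,r4:-4,r5:7

STATUS = VALUE 7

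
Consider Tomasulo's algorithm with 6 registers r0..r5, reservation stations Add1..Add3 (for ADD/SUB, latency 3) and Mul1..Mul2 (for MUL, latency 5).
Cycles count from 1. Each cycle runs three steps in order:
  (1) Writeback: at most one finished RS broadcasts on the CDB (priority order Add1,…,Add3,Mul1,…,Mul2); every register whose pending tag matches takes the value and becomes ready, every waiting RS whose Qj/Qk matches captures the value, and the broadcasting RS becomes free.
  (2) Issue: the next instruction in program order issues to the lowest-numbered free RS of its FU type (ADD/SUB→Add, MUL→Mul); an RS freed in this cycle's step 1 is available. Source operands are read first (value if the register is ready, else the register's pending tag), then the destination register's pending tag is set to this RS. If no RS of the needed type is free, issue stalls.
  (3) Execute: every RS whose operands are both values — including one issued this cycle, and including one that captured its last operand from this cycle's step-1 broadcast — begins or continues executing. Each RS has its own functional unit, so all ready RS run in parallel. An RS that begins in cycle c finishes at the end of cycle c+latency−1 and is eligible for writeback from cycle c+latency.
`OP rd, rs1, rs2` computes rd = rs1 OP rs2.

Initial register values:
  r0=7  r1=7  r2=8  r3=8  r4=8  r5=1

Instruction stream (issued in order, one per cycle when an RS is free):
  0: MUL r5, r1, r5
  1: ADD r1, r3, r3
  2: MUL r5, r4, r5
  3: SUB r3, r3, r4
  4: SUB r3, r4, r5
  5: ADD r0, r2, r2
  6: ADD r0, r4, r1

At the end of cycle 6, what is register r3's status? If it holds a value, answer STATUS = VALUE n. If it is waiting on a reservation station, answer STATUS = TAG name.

  c1: issue MUL r5<-Mul1  regs: r0:7,r1:7,r2:8,r3:8,r4:8,r5:Mul1
  c2: issue ADD r1<-Add1  regs: r0:7,r1:Add1,r2:8,r3:8,r4:8,r5:Mul1
  c3: issue MUL r5<-Mul2  regs: r0:7,r1:Add1,r2:8,r3:8,r4:8,r5:Mul2
  c4: issue SUB r3<-Add2  regs: r0:7,r1:Add1,r2:8,r3:Add2,r4:8,r5:Mul2
  c5: CDB Add1=16; issue SUB r3<-Add1  regs: r0:7,r1:16,r2:8,r3:Add1,r4:8,r5:Mul2
  c6: CDB Mul1=7; issue ADD r0<-Add3  regs: r0:Add3,r1:16,r2:8,r3:Add1,r4:8,r5:Mul2

STATUS = TAG Add1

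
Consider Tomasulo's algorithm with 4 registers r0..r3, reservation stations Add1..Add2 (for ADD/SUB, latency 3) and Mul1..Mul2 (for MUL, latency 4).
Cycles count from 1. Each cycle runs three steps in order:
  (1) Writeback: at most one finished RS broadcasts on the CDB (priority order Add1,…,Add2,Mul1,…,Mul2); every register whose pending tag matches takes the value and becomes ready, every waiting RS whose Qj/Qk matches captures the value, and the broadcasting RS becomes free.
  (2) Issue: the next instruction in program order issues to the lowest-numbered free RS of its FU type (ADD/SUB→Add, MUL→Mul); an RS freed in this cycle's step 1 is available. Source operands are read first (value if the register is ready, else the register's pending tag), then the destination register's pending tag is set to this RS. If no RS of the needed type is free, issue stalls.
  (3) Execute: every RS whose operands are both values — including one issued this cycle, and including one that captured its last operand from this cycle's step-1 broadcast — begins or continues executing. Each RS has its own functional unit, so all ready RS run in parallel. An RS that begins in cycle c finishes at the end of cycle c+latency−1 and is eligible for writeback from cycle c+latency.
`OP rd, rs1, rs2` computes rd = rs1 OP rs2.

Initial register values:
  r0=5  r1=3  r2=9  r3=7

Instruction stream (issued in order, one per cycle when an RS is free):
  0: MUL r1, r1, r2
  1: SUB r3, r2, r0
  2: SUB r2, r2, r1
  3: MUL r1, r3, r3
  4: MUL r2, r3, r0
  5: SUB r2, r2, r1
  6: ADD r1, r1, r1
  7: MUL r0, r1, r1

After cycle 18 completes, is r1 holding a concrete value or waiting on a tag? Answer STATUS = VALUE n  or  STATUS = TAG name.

c1: issue MUL r1<-Mul1 | r0:5,r1:Mul1,r2:9,r3:7
c2: issue SUB r3<-Add1 | r0:5,r1:Mul1,r2:9,r3:Add1
c3: issue SUB r2<-Add2 | r0:5,r1:Mul1,r2:Add2,r3:Add1
c4: issue MUL r1<-Mul2 | r0:5,r1:Mul2,r2:Add2,r3:Add1
c5: CDB Add1=4; stall | r0:5,r1:Mul2,r2:Add2,r3:4
c6: CDB Mul1=27; issue MUL r2<-Mul1 | r0:5,r1:Mul2,r2:Mul1,r3:4
c7: issue SUB r2<-Add1 | r0:5,r1:Mul2,r2:Add1,r3:4
c8: stall | r0:5,r1:Mul2,r2:Add1,r3:4
c9: CDB Add2=-18; issue ADD r1<-Add2 | r0:5,r1:Add2,r2:Add1,r3:4
c10: CDB Mul1=20; issue MUL r0<-Mul1 | r0:Mul1,r1:Add2,r2:Add1,r3:4
c11: CDB Mul2=16 | r0:Mul1,r1:Add2,r2:Add1,r3:4
c12: - | r0:Mul1,r1:Add2,r2:Add1,r3:4
c13: - | r0:Mul1,r1:Add2,r2:Add1,r3:4
c14: CDB Add1=4 | r0:Mul1,r1:Add2,r2:4,r3:4
c15: CDB Add2=32 | r0:Mul1,r1:32,r2:4,r3:4
c16: - | r0:Mul1,r1:32,r2:4,r3:4
c17: - | r0:Mul1,r1:32,r2:4,r3:4
c18: - | r0:Mul1,r1:32,r2:4,r3:4

STATUS = VALUE 32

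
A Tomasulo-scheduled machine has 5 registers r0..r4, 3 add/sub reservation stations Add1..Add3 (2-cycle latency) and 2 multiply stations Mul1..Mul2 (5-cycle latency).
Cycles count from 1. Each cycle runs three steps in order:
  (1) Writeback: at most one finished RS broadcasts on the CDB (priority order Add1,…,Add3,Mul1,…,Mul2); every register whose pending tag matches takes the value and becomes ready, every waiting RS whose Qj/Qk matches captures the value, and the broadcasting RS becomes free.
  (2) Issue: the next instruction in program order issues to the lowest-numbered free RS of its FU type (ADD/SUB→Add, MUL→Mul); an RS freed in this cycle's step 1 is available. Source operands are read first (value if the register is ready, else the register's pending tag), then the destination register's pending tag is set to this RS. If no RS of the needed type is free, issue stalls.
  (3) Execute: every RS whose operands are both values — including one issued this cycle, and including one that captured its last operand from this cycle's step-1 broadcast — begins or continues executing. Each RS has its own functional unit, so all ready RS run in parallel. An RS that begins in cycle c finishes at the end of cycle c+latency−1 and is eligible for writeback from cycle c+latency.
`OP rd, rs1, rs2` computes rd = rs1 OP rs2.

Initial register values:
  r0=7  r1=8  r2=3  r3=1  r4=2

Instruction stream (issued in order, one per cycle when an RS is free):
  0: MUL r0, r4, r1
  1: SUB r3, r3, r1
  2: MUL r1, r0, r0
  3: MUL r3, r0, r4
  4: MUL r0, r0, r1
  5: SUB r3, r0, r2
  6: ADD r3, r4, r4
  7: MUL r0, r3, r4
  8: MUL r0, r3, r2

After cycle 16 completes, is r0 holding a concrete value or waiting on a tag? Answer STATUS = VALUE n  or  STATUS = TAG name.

STATUS = TAG Mul2

c1: issue MUL r0<-Mul1 | r0:Mul1,r1:8,r2:3,r3:1,r4:2
c2: issue SUB r3<-Add1 | r0:Mul1,r1:8,r2:3,r3:Add1,r4:2
c3: issue MUL r1<-Mul2 | r0:Mul1,r1:Mul2,r2:3,r3:Add1,r4:2
c4: CDB Add1=-7; stall | r0:Mul1,r1:Mul2,r2:3,r3:-7,r4:2
c5: stall | r0:Mul1,r1:Mul2,r2:3,r3:-7,r4:2
c6: CDB Mul1=16; issue MUL r3<-Mul1 | r0:16,r1:Mul2,r2:3,r3:Mul1,r4:2
c7: stall | r0:16,r1:Mul2,r2:3,r3:Mul1,r4:2
c8: stall | r0:16,r1:Mul2,r2:3,r3:Mul1,r4:2
c9: stall | r0:16,r1:Mul2,r2:3,r3:Mul1,r4:2
c10: stall | r0:16,r1:Mul2,r2:3,r3:Mul1,r4:2
c11: CDB Mul1=32; issue MUL r0<-Mul1 | r0:Mul1,r1:Mul2,r2:3,r3:32,r4:2
c12: CDB Mul2=256; issue SUB r3<-Add1 | r0:Mul1,r1:256,r2:3,r3:Add1,r4:2
c13: issue ADD r3<-Add2 | r0:Mul1,r1:256,r2:3,r3:Add2,r4:2
c14: issue MUL r0<-Mul2 | r0:Mul2,r1:256,r2:3,r3:Add2,r4:2
c15: CDB Add2=4; stall | r0:Mul2,r1:256,r2:3,r3:4,r4:2
c16: stall | r0:Mul2,r1:256,r2:3,r3:4,r4:2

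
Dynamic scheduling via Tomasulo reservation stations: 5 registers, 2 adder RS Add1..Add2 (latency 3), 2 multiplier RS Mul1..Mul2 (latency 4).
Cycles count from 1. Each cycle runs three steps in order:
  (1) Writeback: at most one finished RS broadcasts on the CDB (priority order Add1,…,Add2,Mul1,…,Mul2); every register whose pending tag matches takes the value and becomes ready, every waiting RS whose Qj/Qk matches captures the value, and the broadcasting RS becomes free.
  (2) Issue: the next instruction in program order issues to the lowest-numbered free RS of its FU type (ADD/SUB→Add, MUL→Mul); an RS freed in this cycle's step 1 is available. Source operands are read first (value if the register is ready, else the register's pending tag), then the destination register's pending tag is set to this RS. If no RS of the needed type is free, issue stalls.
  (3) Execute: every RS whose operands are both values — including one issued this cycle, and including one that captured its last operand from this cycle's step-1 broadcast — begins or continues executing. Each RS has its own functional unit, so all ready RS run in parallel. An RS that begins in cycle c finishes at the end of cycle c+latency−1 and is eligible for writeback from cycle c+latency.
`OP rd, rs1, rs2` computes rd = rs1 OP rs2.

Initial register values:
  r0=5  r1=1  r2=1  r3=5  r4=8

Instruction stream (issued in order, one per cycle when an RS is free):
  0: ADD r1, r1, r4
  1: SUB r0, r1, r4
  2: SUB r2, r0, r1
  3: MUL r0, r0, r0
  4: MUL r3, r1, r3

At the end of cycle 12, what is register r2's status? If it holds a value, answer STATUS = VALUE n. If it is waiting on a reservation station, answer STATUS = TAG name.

c1: issue ADD r1<-Add1 | r0:5,r1:Add1,r2:1,r3:5,r4:8
c2: issue SUB r0<-Add2 | r0:Add2,r1:Add1,r2:1,r3:5,r4:8
c3: stall | r0:Add2,r1:Add1,r2:1,r3:5,r4:8
c4: CDB Add1=9; issue SUB r2<-Add1 | r0:Add2,r1:9,r2:Add1,r3:5,r4:8
c5: issue MUL r0<-Mul1 | r0:Mul1,r1:9,r2:Add1,r3:5,r4:8
c6: issue MUL r3<-Mul2 | r0:Mul1,r1:9,r2:Add1,r3:Mul2,r4:8
c7: CDB Add2=1 | r0:Mul1,r1:9,r2:Add1,r3:Mul2,r4:8
c8: - | r0:Mul1,r1:9,r2:Add1,r3:Mul2,r4:8
c9: - | r0:Mul1,r1:9,r2:Add1,r3:Mul2,r4:8
c10: CDB Add1=-8 | r0:Mul1,r1:9,r2:-8,r3:Mul2,r4:8
c11: CDB Mul1=1 | r0:1,r1:9,r2:-8,r3:Mul2,r4:8
c12: CDB Mul2=45 | r0:1,r1:9,r2:-8,r3:45,r4:8

STATUS = VALUE -8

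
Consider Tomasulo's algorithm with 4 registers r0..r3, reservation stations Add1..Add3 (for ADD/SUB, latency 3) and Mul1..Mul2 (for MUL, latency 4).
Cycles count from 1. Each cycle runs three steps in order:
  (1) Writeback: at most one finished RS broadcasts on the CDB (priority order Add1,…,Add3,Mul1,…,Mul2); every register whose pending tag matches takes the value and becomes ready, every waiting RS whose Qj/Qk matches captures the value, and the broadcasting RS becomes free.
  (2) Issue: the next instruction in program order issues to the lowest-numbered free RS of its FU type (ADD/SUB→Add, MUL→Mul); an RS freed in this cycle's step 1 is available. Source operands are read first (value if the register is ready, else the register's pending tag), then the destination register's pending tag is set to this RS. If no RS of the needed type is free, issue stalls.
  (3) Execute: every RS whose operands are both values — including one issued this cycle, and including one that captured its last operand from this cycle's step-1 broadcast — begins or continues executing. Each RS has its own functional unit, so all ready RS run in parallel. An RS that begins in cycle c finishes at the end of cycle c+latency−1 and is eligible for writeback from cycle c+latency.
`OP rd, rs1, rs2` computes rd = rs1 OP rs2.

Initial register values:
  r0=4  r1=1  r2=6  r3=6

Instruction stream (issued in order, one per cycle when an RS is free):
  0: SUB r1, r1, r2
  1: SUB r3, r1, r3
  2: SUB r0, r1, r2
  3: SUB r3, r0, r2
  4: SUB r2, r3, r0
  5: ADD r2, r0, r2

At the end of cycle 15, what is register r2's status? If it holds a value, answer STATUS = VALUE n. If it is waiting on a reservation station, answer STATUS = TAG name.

STATUS = TAG Add3

cycle 1: issue SUB r1<-Add1 // r0:4,r1:Add1,r2:6,r3:6
cycle 2: issue SUB r3<-Add2 // r0:4,r1:Add1,r2:6,r3:Add2
cycle 3: issue SUB r0<-Add3 // r0:Add3,r1:Add1,r2:6,r3:Add2
cycle 4: CDB Add1=-5; issue SUB r3<-Add1 // r0:Add3,r1:-5,r2:6,r3:Add1
cycle 5: stall // r0:Add3,r1:-5,r2:6,r3:Add1
cycle 6: stall // r0:Add3,r1:-5,r2:6,r3:Add1
cycle 7: CDB Add2=-11; issue SUB r2<-Add2 // r0:Add3,r1:-5,r2:Add2,r3:Add1
cycle 8: CDB Add3=-11; issue ADD r2<-Add3 // r0:-11,r1:-5,r2:Add3,r3:Add1
cycle 9: - // r0:-11,r1:-5,r2:Add3,r3:Add1
cycle 10: - // r0:-11,r1:-5,r2:Add3,r3:Add1
cycle 11: CDB Add1=-17 // r0:-11,r1:-5,r2:Add3,r3:-17
cycle 12: - // r0:-11,r1:-5,r2:Add3,r3:-17
cycle 13: - // r0:-11,r1:-5,r2:Add3,r3:-17
cycle 14: CDB Add2=-6 // r0:-11,r1:-5,r2:Add3,r3:-17
cycle 15: - // r0:-11,r1:-5,r2:Add3,r3:-17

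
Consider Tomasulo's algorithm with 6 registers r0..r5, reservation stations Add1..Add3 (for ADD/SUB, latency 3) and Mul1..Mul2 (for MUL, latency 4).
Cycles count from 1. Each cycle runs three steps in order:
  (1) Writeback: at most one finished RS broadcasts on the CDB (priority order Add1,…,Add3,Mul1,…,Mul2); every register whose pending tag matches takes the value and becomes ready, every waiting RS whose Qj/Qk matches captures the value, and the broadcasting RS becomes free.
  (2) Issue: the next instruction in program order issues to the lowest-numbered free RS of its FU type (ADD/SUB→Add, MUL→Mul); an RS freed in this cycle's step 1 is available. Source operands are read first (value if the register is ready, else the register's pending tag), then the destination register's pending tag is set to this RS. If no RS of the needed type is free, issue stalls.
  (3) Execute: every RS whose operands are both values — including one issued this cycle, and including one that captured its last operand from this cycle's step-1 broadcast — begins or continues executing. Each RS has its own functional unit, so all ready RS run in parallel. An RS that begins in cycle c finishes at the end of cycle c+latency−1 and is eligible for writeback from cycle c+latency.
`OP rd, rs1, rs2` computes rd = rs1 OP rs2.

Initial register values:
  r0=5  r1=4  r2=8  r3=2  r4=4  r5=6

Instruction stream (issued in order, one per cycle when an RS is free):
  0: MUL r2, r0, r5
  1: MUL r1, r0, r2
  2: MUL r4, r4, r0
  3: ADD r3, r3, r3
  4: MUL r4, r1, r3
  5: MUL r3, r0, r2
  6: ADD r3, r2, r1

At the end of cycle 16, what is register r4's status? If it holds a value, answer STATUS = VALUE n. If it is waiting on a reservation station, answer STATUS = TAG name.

  c1: issue MUL r2<-Mul1  regs: r0:5,r1:4,r2:Mul1,r3:2,r4:4,r5:6
  c2: issue MUL r1<-Mul2  regs: r0:5,r1:Mul2,r2:Mul1,r3:2,r4:4,r5:6
  c3: stall  regs: r0:5,r1:Mul2,r2:Mul1,r3:2,r4:4,r5:6
  c4: stall  regs: r0:5,r1:Mul2,r2:Mul1,r3:2,r4:4,r5:6
  c5: CDB Mul1=30; issue MUL r4<-Mul1  regs: r0:5,r1:Mul2,r2:30,r3:2,r4:Mul1,r5:6
  c6: issue ADD r3<-Add1  regs: r0:5,r1:Mul2,r2:30,r3:Add1,r4:Mul1,r5:6
  c7: stall  regs: r0:5,r1:Mul2,r2:30,r3:Add1,r4:Mul1,r5:6
  c8: stall  regs: r0:5,r1:Mul2,r2:30,r3:Add1,r4:Mul1,r5:6
  c9: CDB Add1=4; stall  regs: r0:5,r1:Mul2,r2:30,r3:4,r4:Mul1,r5:6
  c10: CDB Mul1=20; issue MUL r4<-Mul1  regs: r0:5,r1:Mul2,r2:30,r3:4,r4:Mul1,r5:6
  c11: CDB Mul2=150; issue MUL r3<-Mul2  regs: r0:5,r1:150,r2:30,r3:Mul2,r4:Mul1,r5:6
  c12: issue ADD r3<-Add1  regs: r0:5,r1:150,r2:30,r3:Add1,r4:Mul1,r5:6
  c13: -  regs: r0:5,r1:150,r2:30,r3:Add1,r4:Mul1,r5:6
  c14: -  regs: r0:5,r1:150,r2:30,r3:Add1,r4:Mul1,r5:6
  c15: CDB Add1=180  regs: r0:5,r1:150,r2:30,r3:180,r4:Mul1,r5:6
  c16: CDB Mul1=600  regs: r0:5,r1:150,r2:30,r3:180,r4:600,r5:6

STATUS = VALUE 600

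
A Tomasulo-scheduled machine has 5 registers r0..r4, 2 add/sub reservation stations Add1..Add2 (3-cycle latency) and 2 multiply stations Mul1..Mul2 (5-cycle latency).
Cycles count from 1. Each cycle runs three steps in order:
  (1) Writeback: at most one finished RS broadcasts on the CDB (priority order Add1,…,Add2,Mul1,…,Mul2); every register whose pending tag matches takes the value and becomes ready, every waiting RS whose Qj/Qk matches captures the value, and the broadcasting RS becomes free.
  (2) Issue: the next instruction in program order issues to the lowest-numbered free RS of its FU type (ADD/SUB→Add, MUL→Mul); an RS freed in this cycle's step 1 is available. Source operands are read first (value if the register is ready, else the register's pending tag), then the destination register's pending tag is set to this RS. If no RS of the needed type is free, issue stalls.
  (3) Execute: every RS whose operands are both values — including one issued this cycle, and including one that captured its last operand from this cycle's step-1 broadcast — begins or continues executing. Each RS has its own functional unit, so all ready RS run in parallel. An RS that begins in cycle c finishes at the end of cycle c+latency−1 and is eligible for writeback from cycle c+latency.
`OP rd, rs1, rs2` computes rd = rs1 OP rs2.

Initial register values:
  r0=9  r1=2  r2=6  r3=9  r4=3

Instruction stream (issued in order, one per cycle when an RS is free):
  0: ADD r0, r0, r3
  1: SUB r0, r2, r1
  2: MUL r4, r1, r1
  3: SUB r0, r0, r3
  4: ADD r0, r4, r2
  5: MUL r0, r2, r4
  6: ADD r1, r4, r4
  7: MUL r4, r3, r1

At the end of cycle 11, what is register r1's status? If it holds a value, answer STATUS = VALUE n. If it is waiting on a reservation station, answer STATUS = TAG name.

  c1: issue ADD r0<-Add1  regs: r0:Add1,r1:2,r2:6,r3:9,r4:3
  c2: issue SUB r0<-Add2  regs: r0:Add2,r1:2,r2:6,r3:9,r4:3
  c3: issue MUL r4<-Mul1  regs: r0:Add2,r1:2,r2:6,r3:9,r4:Mul1
  c4: CDB Add1=18; issue SUB r0<-Add1  regs: r0:Add1,r1:2,r2:6,r3:9,r4:Mul1
  c5: CDB Add2=4; issue ADD r0<-Add2  regs: r0:Add2,r1:2,r2:6,r3:9,r4:Mul1
  c6: issue MUL r0<-Mul2  regs: r0:Mul2,r1:2,r2:6,r3:9,r4:Mul1
  c7: stall  regs: r0:Mul2,r1:2,r2:6,r3:9,r4:Mul1
  c8: CDB Add1=-5; issue ADD r1<-Add1  regs: r0:Mul2,r1:Add1,r2:6,r3:9,r4:Mul1
  c9: CDB Mul1=4; issue MUL r4<-Mul1  regs: r0:Mul2,r1:Add1,r2:6,r3:9,r4:Mul1
  c10: -  regs: r0:Mul2,r1:Add1,r2:6,r3:9,r4:Mul1
  c11: -  regs: r0:Mul2,r1:Add1,r2:6,r3:9,r4:Mul1

STATUS = TAG Add1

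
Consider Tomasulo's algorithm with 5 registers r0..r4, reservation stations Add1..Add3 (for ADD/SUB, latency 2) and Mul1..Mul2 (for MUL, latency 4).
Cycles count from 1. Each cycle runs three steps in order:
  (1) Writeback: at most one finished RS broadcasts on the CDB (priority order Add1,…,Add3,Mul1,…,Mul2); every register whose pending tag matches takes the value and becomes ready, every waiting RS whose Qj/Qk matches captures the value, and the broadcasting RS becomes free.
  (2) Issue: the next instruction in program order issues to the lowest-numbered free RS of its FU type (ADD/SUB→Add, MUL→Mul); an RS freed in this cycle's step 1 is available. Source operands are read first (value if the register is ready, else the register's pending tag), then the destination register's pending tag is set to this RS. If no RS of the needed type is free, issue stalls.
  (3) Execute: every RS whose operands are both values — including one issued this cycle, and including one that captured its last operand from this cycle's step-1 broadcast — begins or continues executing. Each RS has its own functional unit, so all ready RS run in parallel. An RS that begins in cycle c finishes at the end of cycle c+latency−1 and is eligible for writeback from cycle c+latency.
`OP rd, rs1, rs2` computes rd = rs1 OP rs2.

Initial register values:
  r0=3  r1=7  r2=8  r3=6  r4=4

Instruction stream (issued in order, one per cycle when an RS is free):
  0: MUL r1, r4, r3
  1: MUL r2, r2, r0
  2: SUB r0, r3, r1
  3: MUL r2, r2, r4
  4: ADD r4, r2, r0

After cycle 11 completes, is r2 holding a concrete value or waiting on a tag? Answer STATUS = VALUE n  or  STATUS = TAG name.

cycle 1: issue MUL r1<-Mul1 // r0:3,r1:Mul1,r2:8,r3:6,r4:4
cycle 2: issue MUL r2<-Mul2 // r0:3,r1:Mul1,r2:Mul2,r3:6,r4:4
cycle 3: issue SUB r0<-Add1 // r0:Add1,r1:Mul1,r2:Mul2,r3:6,r4:4
cycle 4: stall // r0:Add1,r1:Mul1,r2:Mul2,r3:6,r4:4
cycle 5: CDB Mul1=24; issue MUL r2<-Mul1 // r0:Add1,r1:24,r2:Mul1,r3:6,r4:4
cycle 6: CDB Mul2=24; issue ADD r4<-Add2 // r0:Add1,r1:24,r2:Mul1,r3:6,r4:Add2
cycle 7: CDB Add1=-18 // r0:-18,r1:24,r2:Mul1,r3:6,r4:Add2
cycle 8: - // r0:-18,r1:24,r2:Mul1,r3:6,r4:Add2
cycle 9: - // r0:-18,r1:24,r2:Mul1,r3:6,r4:Add2
cycle 10: CDB Mul1=96 // r0:-18,r1:24,r2:96,r3:6,r4:Add2
cycle 11: - // r0:-18,r1:24,r2:96,r3:6,r4:Add2

STATUS = VALUE 96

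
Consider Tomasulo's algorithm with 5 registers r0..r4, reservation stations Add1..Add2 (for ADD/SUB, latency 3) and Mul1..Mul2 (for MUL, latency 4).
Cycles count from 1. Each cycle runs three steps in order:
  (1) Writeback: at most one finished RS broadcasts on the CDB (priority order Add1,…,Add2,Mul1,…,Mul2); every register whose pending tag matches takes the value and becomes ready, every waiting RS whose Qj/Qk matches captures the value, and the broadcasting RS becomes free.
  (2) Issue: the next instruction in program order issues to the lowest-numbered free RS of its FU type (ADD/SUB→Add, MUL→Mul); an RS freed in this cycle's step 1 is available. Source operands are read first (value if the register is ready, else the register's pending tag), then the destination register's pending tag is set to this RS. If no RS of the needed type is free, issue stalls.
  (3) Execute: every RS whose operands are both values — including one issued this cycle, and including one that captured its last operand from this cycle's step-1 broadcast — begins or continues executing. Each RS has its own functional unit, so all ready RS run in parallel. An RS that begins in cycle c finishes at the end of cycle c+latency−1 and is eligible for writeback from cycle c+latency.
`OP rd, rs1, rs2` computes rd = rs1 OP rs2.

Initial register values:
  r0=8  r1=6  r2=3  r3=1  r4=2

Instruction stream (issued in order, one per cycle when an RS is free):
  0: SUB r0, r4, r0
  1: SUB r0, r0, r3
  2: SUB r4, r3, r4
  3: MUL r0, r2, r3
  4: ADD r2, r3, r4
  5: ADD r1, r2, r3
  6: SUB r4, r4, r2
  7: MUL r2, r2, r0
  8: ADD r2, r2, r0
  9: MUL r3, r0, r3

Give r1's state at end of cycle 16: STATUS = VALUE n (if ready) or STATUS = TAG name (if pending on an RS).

c1: issue SUB r0<-Add1 | r0:Add1,r1:6,r2:3,r3:1,r4:2
c2: issue SUB r0<-Add2 | r0:Add2,r1:6,r2:3,r3:1,r4:2
c3: stall | r0:Add2,r1:6,r2:3,r3:1,r4:2
c4: CDB Add1=-6; issue SUB r4<-Add1 | r0:Add2,r1:6,r2:3,r3:1,r4:Add1
c5: issue MUL r0<-Mul1 | r0:Mul1,r1:6,r2:3,r3:1,r4:Add1
c6: stall | r0:Mul1,r1:6,r2:3,r3:1,r4:Add1
c7: CDB Add1=-1; issue ADD r2<-Add1 | r0:Mul1,r1:6,r2:Add1,r3:1,r4:-1
c8: CDB Add2=-7; issue ADD r1<-Add2 | r0:Mul1,r1:Add2,r2:Add1,r3:1,r4:-1
c9: CDB Mul1=3; stall | r0:3,r1:Add2,r2:Add1,r3:1,r4:-1
c10: CDB Add1=0; issue SUB r4<-Add1 | r0:3,r1:Add2,r2:0,r3:1,r4:Add1
c11: issue MUL r2<-Mul1 | r0:3,r1:Add2,r2:Mul1,r3:1,r4:Add1
c12: stall | r0:3,r1:Add2,r2:Mul1,r3:1,r4:Add1
c13: CDB Add1=-1; issue ADD r2<-Add1 | r0:3,r1:Add2,r2:Add1,r3:1,r4:-1
c14: CDB Add2=1; issue MUL r3<-Mul2 | r0:3,r1:1,r2:Add1,r3:Mul2,r4:-1
c15: CDB Mul1=0 | r0:3,r1:1,r2:Add1,r3:Mul2,r4:-1
c16: - | r0:3,r1:1,r2:Add1,r3:Mul2,r4:-1

STATUS = VALUE 1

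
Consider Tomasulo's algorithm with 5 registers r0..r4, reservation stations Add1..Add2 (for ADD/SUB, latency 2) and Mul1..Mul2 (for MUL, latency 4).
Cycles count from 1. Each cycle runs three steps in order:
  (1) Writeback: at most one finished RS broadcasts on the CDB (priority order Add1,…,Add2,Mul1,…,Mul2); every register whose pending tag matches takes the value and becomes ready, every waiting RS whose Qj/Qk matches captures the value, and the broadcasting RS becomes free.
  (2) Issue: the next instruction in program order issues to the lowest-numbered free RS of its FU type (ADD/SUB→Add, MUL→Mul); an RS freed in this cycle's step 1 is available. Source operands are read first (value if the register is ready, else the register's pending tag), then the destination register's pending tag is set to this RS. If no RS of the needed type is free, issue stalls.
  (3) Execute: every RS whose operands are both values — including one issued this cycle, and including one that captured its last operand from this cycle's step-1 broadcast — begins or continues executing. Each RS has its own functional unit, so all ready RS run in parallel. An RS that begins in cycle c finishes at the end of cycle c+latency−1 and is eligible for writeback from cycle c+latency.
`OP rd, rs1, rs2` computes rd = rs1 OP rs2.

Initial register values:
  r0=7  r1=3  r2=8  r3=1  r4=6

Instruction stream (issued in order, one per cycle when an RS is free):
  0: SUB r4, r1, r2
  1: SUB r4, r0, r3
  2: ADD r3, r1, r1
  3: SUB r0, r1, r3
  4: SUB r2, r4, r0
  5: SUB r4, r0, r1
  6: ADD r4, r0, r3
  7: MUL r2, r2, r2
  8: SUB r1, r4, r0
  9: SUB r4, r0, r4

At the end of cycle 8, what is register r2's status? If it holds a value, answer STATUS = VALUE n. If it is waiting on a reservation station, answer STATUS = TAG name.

cycle 1: issue SUB r4<-Add1 // r0:7,r1:3,r2:8,r3:1,r4:Add1
cycle 2: issue SUB r4<-Add2 // r0:7,r1:3,r2:8,r3:1,r4:Add2
cycle 3: CDB Add1=-5; issue ADD r3<-Add1 // r0:7,r1:3,r2:8,r3:Add1,r4:Add2
cycle 4: CDB Add2=6; issue SUB r0<-Add2 // r0:Add2,r1:3,r2:8,r3:Add1,r4:6
cycle 5: CDB Add1=6; issue SUB r2<-Add1 // r0:Add2,r1:3,r2:Add1,r3:6,r4:6
cycle 6: stall // r0:Add2,r1:3,r2:Add1,r3:6,r4:6
cycle 7: CDB Add2=-3; issue SUB r4<-Add2 // r0:-3,r1:3,r2:Add1,r3:6,r4:Add2
cycle 8: stall // r0:-3,r1:3,r2:Add1,r3:6,r4:Add2

STATUS = TAG Add1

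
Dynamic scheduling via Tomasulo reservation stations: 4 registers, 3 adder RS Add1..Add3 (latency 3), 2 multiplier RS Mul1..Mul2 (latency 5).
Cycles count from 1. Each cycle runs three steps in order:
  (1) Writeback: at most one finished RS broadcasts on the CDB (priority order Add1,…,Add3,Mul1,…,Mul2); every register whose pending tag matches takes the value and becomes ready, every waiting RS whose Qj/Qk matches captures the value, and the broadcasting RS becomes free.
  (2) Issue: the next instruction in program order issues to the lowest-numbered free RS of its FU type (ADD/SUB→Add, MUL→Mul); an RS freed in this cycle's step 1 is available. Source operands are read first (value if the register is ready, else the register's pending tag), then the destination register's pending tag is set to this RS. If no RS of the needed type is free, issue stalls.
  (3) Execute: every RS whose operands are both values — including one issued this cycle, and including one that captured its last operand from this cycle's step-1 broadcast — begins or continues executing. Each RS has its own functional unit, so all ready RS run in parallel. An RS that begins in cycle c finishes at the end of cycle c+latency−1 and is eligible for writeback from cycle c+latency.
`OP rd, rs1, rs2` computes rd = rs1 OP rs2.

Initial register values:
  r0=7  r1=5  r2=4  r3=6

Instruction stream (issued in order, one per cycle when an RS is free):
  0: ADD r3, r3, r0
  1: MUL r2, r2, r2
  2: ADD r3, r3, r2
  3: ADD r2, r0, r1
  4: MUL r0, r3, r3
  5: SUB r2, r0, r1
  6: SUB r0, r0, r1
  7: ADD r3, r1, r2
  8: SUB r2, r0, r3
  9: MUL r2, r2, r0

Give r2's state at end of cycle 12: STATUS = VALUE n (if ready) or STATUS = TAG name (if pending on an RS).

STATUS = TAG Add3

c1: issue ADD r3<-Add1 | r0:7,r1:5,r2:4,r3:Add1
c2: issue MUL r2<-Mul1 | r0:7,r1:5,r2:Mul1,r3:Add1
c3: issue ADD r3<-Add2 | r0:7,r1:5,r2:Mul1,r3:Add2
c4: CDB Add1=13; issue ADD r2<-Add1 | r0:7,r1:5,r2:Add1,r3:Add2
c5: issue MUL r0<-Mul2 | r0:Mul2,r1:5,r2:Add1,r3:Add2
c6: issue SUB r2<-Add3 | r0:Mul2,r1:5,r2:Add3,r3:Add2
c7: CDB Add1=12; issue SUB r0<-Add1 | r0:Add1,r1:5,r2:Add3,r3:Add2
c8: CDB Mul1=16; stall | r0:Add1,r1:5,r2:Add3,r3:Add2
c9: stall | r0:Add1,r1:5,r2:Add3,r3:Add2
c10: stall | r0:Add1,r1:5,r2:Add3,r3:Add2
c11: CDB Add2=29; issue ADD r3<-Add2 | r0:Add1,r1:5,r2:Add3,r3:Add2
c12: stall | r0:Add1,r1:5,r2:Add3,r3:Add2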